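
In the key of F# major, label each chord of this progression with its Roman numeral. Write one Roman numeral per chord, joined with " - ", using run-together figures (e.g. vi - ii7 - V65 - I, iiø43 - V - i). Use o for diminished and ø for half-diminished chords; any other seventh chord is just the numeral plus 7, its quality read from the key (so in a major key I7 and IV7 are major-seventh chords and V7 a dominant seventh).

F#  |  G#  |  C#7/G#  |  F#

I - V/V - V43 - I

F#: root F# is the tonic; major triad there is I.
G#: a major triad on G#, the applied dominant of V → V/V.
C#7/G#: root C# is the dominant; dominant seventh chord there is V43.
F#: major triad on F# = scale degree 1 → I.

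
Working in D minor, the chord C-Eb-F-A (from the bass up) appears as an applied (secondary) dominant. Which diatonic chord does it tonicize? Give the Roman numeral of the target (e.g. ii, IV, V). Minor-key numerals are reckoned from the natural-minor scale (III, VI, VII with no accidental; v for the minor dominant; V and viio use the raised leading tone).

The chord is a dominant seventh chord on F.
A dominant resolves down a perfect fifth: F → Bb. In D minor, Bb is scale degree 6, i.e. VI.

VI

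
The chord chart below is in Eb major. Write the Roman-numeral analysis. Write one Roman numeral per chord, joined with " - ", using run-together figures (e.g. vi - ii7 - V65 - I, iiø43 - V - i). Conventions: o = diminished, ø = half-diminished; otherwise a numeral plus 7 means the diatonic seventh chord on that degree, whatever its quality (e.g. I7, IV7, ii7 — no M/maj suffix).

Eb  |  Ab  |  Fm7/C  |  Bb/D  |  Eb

I - IV - ii43 - V6 - I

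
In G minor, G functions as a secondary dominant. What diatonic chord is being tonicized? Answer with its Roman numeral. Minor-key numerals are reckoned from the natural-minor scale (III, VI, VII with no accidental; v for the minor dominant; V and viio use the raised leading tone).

iv

The chord is a major triad on G.
A dominant resolves down a perfect fifth: G → C. In G minor, C is scale degree 4, i.e. iv.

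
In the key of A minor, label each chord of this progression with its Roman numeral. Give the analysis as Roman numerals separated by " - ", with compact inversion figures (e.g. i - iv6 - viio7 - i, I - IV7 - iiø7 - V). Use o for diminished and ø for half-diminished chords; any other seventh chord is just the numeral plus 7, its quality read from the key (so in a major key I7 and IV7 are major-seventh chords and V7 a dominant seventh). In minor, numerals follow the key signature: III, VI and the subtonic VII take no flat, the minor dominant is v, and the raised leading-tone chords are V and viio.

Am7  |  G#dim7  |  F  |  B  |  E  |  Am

i7 - viio7 - VI - V/V - V - i

Am7 has root A, degree 1 in A minor, so i7.
G#dim7 has root G#, degree 7 in A minor, so viio7.
F: root F is the submediant; major triad there is VI.
B: a major triad on B, the applied dominant of V → V/V.
E has root E, degree 5 in A minor, so V.
Am has root A, degree 1 in A minor, so i.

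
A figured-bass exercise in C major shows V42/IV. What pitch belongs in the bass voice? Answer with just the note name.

Bb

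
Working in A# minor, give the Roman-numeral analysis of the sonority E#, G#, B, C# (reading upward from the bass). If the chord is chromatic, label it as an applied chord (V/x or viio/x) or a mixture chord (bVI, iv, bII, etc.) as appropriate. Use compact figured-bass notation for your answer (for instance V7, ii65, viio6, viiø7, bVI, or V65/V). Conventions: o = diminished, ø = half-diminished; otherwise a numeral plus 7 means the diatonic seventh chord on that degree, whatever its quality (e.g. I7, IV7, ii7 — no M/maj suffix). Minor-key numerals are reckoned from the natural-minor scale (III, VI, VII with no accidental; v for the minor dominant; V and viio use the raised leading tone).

Stacked in thirds the chord is C#-E#-G#-B: a dominant seventh chord on C#.
C# is not a diatonic chord root with this quality in A# minor, but it lies a perfect fifth above F# (VI), so the chord functions as an applied dominant of VI.
With E# in the bass the chord is in first inversion, so the figured bass is 65.

V65/VI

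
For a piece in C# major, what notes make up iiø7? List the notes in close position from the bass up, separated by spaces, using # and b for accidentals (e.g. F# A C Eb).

D# F# A C#

iiø7 is the half-diminished supertonic seventh, borrowed from the parallel minor. In C# major that root is D#.
So the chord is D#-F#-A-C#.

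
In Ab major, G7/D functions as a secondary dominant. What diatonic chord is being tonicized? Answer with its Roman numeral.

The chord is a dominant seventh chord on G.
A dominant resolves down a perfect fifth: G → C. In Ab major, C is scale degree 3, i.e. iii.

iii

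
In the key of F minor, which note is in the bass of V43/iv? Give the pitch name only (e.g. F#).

C

The applied chord V43/iv is rooted on F: F-A-C-Eb.
The figure 43 means second inversion — the fifth is in the bass.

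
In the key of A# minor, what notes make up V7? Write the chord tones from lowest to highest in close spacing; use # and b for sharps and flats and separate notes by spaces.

E# G## B# D#

In A# minor, the dominant is E#. The dominant is major (leading tone raised), so V is a dominant seventh chord.
Stacking thirds from E# gives E#-G##-B#-D#.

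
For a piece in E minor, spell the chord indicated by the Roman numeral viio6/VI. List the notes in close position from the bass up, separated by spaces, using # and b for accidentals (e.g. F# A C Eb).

D F B

viio6/VI is a secondary leading-tone chord. The target VI is C in E minor; the applied chord is rooted a semitone below, on B.
Building a diminished triad on B gives B-D-F.
With the 6 figure the chord is in first inversion; from the bass D upward in close position it reads D-F-B.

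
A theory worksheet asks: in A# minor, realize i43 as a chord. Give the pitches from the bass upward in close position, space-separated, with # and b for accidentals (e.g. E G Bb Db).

In A# minor, scale degree 1 is A#, and the diatonic chord built there is a minor seventh chord.
Stacking thirds from A# gives A#-C#-E#-G#.
The figured bass 43 indicates second inversion, placing the fifth (E#) in the bass: E#-G#-A#-C#.

E# G# A# C#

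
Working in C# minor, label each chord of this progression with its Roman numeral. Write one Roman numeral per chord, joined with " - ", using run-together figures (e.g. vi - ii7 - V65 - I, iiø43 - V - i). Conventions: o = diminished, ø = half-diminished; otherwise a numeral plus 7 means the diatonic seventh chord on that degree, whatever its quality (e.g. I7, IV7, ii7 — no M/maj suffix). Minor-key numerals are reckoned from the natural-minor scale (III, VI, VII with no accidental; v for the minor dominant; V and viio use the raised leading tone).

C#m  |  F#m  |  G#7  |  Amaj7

i - iv - V7 - VI7

C#m: minor triad on C# = scale degree 1 → i.
F#m has root F#, degree 4 in C# minor, so iv.
G#7: root G# is the dominant; dominant seventh chord there is V7.
Amaj7: root A is the submediant; major seventh chord there is VI7.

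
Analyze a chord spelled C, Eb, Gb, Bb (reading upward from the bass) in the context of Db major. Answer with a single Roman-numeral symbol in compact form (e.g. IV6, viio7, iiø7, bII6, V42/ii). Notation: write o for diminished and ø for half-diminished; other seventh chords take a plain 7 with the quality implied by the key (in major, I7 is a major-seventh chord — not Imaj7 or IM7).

Stacked in thirds the chord is C-Eb-Gb-Bb: a half-diminished seventh chord on C.
C is scale degree 7 in Db major, and a half-diminished seventh chord on that degree is written viiø7.

viiø7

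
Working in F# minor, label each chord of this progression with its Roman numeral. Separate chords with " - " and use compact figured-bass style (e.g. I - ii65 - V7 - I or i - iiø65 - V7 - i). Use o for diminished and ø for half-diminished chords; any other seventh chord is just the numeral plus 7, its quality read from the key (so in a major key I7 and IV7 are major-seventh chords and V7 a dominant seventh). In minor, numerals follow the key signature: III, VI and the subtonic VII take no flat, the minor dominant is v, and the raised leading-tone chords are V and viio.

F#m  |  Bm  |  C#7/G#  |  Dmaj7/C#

F#m: root F# is the tonic; minor triad there is i.
Bm: root B is the subdominant; minor triad there is iv.
C#7/G# has root C#, degree 5 in F# minor, so V43.
Dmaj7/C#: major seventh chord on D = scale degree 6 → VI42.

i - iv - V43 - VI42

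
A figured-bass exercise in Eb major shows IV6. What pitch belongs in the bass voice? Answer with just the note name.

C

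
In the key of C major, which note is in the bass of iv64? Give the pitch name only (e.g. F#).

iv in C major has root F; the chord is F-Ab-C.
The figure 64 means second inversion — the fifth is in the bass.

C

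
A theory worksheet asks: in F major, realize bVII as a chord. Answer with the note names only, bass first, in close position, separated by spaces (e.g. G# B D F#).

Eb G Bb

bVII is a major triad on the lowered seventh degree (the subtonic), borrowed from the parallel minor. In F major that root is Eb.
So the chord is Eb-G-Bb, a major triad.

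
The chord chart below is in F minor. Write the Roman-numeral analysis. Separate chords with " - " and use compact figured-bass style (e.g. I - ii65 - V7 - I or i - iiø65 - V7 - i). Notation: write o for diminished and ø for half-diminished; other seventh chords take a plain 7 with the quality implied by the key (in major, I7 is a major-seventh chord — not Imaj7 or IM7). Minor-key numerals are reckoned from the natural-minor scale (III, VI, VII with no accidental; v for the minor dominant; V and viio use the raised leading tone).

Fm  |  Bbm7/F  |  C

i - iv43 - V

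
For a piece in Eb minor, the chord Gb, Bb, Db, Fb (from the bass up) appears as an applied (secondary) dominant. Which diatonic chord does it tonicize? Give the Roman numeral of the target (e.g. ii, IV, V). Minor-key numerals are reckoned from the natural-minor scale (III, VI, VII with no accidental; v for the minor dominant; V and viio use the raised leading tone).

The chord is a dominant seventh chord on Gb.
A dominant resolves down a perfect fifth: Gb → Cb. In Eb minor, Cb is scale degree 6, i.e. VI.

VI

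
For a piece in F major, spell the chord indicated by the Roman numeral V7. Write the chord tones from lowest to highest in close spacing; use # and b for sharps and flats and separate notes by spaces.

The numeral's case and figure indicate a dominant seventh chord. In F major its root, the dominant, is C.
Stacking thirds from C gives C-E-G-Bb.

C E G Bb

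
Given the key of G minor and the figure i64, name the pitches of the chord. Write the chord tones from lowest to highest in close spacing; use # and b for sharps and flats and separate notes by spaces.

In G minor, scale degree 1 is G, and the diatonic chord built there is a minor triad.
Stacking thirds from G gives G-Bb-D.
The figured bass 64 indicates second inversion, placing the fifth (D) in the bass: D-G-Bb.

D G Bb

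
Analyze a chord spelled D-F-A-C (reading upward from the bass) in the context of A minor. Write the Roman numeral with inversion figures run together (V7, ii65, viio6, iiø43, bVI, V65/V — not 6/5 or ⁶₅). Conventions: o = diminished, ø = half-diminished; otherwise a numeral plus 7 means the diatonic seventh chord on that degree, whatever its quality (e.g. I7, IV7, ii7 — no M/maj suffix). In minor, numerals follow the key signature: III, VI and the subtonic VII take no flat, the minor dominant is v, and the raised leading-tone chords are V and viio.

Stacked in thirds the chord is D-F-A-C: a minor seventh chord on D.
In A minor, D is the subdominant; the diatonic minor seventh chord there is iv7.

iv7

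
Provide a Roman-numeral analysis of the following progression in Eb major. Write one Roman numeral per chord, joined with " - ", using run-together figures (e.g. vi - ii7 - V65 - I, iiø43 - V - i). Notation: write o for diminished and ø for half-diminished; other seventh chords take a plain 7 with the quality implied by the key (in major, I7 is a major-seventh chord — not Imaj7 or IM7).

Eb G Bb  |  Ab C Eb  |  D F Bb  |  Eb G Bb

Eb-G-Bb has root Eb, degree 1 in Eb major, so I.
Ab-C-Eb has root Ab, degree 4 in Eb major, so IV.
D-F-Bb: root Bb is the dominant; major triad there is V6.
Eb-G-Bb: major triad on Eb = scale degree 1 → I.

I - IV - V6 - I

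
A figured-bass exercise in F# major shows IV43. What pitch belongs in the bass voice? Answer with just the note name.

F#

IV in F# major has root B; the chord is B-D#-F#-A#.
The figure 43 means second inversion — the fifth is in the bass.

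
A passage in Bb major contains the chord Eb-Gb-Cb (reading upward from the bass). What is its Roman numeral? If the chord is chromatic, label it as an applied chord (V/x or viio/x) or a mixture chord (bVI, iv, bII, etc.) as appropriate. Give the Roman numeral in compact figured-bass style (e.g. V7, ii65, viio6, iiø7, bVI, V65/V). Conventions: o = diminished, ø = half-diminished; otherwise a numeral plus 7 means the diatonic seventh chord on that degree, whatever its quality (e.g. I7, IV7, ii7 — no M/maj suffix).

bII6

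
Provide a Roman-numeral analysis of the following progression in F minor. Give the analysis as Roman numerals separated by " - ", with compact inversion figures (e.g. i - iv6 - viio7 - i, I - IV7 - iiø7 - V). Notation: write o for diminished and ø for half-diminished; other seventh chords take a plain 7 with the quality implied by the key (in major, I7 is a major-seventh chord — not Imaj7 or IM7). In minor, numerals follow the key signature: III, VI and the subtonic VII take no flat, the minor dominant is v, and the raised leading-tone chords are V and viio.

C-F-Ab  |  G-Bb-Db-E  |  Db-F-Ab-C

i64 - viio65 - VI7

C-F-Ab: root F is the tonic; minor triad there is i64.
G-Bb-Db-E: fully diminished seventh chord on E = scale degree 7 → viio65.
Db-F-Ab-C: major seventh chord on Db = scale degree 6 → VI7.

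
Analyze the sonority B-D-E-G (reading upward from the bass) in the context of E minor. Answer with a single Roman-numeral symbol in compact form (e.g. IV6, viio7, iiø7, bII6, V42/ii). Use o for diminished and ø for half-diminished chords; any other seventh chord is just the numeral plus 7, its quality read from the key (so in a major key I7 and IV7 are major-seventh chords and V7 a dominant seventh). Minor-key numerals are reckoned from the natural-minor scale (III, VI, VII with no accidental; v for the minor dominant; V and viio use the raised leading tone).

The pitches E-G-B-D form a minor seventh chord rooted on E.
E is scale degree 1 in E minor, and a minor seventh chord on that degree is written i7.
With B in the bass the chord is in second inversion, so the figured bass is 43.

i43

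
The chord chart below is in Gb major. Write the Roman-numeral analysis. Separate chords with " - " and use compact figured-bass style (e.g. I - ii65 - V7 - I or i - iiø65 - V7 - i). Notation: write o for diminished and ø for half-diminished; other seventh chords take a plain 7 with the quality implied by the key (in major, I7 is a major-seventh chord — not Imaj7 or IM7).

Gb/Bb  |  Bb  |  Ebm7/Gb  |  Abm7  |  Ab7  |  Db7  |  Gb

I6 - V/vi - vi65 - ii7 - V7/V - V7 - I

Gb/Bb: major triad on Gb = scale degree 1 → I6.
Bb: chromatic; Bb is V of vi, so V/vi.
Ebm7/Gb has root Eb, degree 6 in Gb major, so vi65.
Abm7: minor seventh chord on Ab = scale degree 2 → ii7.
Ab7 is the secondary dominant of V (dominant seventh chord on Ab): V7/V.
Db7 has root Db, degree 5 in Gb major, so V7.
Gb has root Gb, degree 1 in Gb major, so I.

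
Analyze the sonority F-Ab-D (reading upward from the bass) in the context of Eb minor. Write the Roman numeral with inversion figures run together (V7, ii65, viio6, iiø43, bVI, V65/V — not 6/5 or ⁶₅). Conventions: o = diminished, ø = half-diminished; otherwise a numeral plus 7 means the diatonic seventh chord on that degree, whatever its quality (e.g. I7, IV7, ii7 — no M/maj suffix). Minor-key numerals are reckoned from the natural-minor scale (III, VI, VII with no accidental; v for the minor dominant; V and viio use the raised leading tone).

Stacked in thirds the chord is D-F-Ab: a diminished triad on D.
D is scale degree 7 in Eb minor, and a diminished triad on that degree is written viio.
With F in the bass the chord is in first inversion, so the figured bass is 6.

viio6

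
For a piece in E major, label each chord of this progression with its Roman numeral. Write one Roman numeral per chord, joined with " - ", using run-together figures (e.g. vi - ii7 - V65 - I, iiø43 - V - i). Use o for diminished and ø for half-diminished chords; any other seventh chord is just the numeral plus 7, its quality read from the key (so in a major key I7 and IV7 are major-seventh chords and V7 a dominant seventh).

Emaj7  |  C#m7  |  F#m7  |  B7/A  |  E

I7 - vi7 - ii7 - V42 - I

Emaj7 has root E, degree 1 in E major, so I7.
C#m7: minor seventh chord on C# = scale degree 6 → vi7.
F#m7: root F# is the supertonic; minor seventh chord there is ii7.
B7/A has root B, degree 5 in E major, so V42.
E: major triad on E = scale degree 1 → I.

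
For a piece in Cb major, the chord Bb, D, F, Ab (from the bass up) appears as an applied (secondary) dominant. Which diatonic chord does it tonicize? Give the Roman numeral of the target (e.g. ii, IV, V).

iii

The chord is a dominant seventh chord on Bb.
A dominant resolves down a perfect fifth: Bb → Eb. In Cb major, Eb is scale degree 3, i.e. iii.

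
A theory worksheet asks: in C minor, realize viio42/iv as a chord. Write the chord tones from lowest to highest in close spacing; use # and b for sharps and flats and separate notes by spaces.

Db E G Bb

The slash marks an applied leading-tone chord: viio of iv. In C minor, iv is F, so the leading tone to it is E, a half step below.
Building a fully diminished seventh chord on E gives E-G-Bb-Db.
The figured bass 42 indicates third inversion, placing the seventh (Db) in the bass: Db-E-G-Bb.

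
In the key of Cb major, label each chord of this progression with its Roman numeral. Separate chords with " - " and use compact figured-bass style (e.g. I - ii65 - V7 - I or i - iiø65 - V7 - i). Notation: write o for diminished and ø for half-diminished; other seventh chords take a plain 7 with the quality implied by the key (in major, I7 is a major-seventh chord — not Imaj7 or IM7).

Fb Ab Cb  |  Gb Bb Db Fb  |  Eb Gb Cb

IV - V7 - I6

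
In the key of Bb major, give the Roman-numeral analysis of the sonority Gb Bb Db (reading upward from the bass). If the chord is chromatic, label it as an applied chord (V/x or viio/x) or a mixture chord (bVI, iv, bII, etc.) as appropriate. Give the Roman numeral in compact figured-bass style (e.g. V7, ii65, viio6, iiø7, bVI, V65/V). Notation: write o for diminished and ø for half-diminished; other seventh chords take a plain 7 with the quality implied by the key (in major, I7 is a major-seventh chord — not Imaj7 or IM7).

The pitches Gb-Bb-Db form a major triad rooted on Gb.
Gb is the lowered sixth degree of Bb major (diatonic 6 would be G). This is a major triad on the lowered sixth degree, borrowed from the parallel minor.

bVI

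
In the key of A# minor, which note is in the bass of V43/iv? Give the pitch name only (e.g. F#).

E#

The applied chord V43/iv is rooted on A#: A#-C##-E#-G#.
The figure 43 means second inversion — the fifth is in the bass.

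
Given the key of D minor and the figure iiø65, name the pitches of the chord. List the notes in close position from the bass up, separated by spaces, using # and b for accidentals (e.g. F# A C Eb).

G Bb D E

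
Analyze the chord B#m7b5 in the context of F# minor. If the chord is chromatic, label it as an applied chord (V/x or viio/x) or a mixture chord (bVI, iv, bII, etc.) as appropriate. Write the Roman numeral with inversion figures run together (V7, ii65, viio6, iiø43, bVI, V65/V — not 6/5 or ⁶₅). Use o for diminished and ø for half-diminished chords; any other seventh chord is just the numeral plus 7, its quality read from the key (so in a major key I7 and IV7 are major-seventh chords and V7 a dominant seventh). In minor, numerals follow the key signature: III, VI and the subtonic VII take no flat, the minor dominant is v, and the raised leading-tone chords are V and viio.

viiø7/V

Stacked in thirds the chord is B#-D#-F#-A#: a half-diminished seventh chord on B#.
B# sits a half step below C# (V in F# minor); a diminished chord there is the applied leading-tone chord of V.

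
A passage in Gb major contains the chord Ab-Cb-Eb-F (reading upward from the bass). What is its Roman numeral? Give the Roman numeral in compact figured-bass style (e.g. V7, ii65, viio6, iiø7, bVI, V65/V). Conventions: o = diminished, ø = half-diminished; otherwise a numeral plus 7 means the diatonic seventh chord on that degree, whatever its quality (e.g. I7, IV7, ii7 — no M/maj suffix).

The pitches F-Ab-Cb-Eb form a half-diminished seventh chord rooted on F.
F is scale degree 7 in Gb major, and a half-diminished seventh chord on that degree is written viiø7.
With Ab in the bass the chord is in first inversion, so the figured bass is 65.

viiø65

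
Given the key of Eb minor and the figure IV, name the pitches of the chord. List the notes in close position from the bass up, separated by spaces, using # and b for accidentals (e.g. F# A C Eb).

Ab C Eb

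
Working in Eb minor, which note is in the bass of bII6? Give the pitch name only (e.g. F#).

bII in Eb minor has root Fb; the chord is Fb-Ab-Cb.
The figure 6 means first inversion — the third is in the bass.

Ab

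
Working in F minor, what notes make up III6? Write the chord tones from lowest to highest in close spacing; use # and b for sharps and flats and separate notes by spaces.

In F minor, the mediant is Ab, and the diatonic chord built there is a major triad.
That chord is spelled Ab-C-Eb.
With the 6 figure the chord is in first inversion; from the bass C upward in close position it reads C-Eb-Ab.

C Eb Ab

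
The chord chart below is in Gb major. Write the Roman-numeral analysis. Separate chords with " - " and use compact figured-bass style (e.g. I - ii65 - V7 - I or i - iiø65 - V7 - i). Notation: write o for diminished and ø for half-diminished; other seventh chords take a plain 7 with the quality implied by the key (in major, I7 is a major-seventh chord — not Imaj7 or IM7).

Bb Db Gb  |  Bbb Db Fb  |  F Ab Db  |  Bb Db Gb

Bb-Db-Gb has root Gb, degree 1 in Gb major, so I6.
Bbb-Db-Fb: Bbb with this quality isn't in the key; it's bIII, borrowed from the parallel minor.
F-Ab-Db: major triad on Db = scale degree 5 → V6.
Bb-Db-Gb: root Gb is the tonic; major triad there is I6.

I6 - bIII - V6 - I6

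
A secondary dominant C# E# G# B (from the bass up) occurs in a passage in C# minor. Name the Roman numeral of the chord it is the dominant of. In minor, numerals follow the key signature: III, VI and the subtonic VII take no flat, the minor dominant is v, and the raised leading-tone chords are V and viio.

The chord is a dominant seventh chord on C#.
A dominant resolves down a perfect fifth: C# → F#. In C# minor, F# is scale degree 4, i.e. iv.

iv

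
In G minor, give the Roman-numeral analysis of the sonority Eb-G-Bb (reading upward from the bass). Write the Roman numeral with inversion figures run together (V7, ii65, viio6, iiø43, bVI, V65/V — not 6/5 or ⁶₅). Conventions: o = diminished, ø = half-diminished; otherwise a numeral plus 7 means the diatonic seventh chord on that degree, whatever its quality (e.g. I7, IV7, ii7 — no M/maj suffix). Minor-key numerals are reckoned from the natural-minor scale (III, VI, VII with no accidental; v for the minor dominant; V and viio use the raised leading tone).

Stacked in thirds the chord is Eb-G-Bb: a major triad on Eb.
In G minor, Eb is the submediant; the diatonic major triad there is VI.

VI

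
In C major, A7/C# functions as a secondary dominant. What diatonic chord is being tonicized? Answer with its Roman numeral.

The chord is a dominant seventh chord on A.
A dominant resolves down a perfect fifth: A → D. In C major, D is scale degree 2, i.e. ii.

ii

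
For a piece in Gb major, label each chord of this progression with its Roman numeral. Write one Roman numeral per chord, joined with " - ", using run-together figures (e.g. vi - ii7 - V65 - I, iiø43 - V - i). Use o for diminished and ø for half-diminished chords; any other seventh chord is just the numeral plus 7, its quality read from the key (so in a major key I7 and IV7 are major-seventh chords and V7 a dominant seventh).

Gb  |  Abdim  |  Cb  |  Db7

I - iio - IV - V7

Gb: major triad on Gb = scale degree 1 → I.
Abdim: Ab with this quality isn't in the key; it's iio, borrowed from the parallel minor.
Cb: major triad on Cb = scale degree 4 → IV.
Db7: dominant seventh chord on Db = scale degree 5 → V7.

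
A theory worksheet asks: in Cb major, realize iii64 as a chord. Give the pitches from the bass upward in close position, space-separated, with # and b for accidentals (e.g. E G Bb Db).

In Cb major, the third degree is Eb, and the diatonic chord built there is a minor triad.
Stacking thirds from Eb gives Eb-Gb-Bb.
With the 64 figure the chord is in second inversion; from the bass Bb upward in close position it reads Bb-Eb-Gb.

Bb Eb Gb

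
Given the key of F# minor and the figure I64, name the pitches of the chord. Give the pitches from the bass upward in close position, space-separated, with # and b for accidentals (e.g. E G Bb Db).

I64 is the major tonic (Picardy third), borrowed from the parallel major. In F# minor that root is F#.
So the chord is F#-A#-C#.
The figured bass 64 indicates second inversion, placing the fifth (C#) in the bass: C#-F#-A#.

C# F# A#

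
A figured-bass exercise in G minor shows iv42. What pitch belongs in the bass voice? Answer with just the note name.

Bb

iv in G minor has root C; the chord is C-Eb-G-Bb.
The figure 42 means third inversion — the seventh is in the bass.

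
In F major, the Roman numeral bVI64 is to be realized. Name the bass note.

Ab

bVI in F major has root Db; the chord is Db-F-Ab.
The figure 64 means second inversion — the fifth is in the bass.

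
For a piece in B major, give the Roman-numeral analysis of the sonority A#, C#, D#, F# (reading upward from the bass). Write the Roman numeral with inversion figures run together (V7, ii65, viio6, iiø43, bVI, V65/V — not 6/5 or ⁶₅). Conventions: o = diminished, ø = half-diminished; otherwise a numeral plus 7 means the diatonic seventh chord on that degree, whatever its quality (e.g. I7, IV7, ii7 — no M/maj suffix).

The pitches D#-F#-A#-C# form a minor seventh chord rooted on D#.
In B major, D# is the mediant; the diatonic minor seventh chord there is iii7.
With A# in the bass the chord is in second inversion, so the figured bass is 43.

iii43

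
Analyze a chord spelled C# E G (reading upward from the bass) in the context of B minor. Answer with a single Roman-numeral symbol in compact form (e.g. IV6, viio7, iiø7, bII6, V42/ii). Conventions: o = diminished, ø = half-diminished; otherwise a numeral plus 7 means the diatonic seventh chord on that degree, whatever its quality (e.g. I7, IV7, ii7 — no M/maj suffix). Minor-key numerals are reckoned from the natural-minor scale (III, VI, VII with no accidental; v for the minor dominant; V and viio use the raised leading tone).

iio

Stacked in thirds the chord is C#-E-G: a diminished triad on C#.
C# is scale degree 2 in B minor, and a diminished triad on that degree is written iio.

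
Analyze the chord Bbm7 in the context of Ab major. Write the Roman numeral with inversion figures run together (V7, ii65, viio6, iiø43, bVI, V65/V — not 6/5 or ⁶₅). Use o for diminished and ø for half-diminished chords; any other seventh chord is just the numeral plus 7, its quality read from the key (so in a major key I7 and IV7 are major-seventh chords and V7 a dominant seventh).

ii7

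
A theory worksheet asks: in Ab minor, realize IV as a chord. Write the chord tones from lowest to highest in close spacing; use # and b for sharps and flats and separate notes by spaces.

Db F Ab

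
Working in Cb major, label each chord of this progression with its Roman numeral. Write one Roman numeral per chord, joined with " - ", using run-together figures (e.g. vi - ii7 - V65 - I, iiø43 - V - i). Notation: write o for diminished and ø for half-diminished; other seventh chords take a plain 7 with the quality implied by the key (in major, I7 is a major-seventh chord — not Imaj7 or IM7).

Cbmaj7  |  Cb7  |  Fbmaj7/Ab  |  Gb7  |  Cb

I7 - V7/IV - IV65 - V7 - I

Cbmaj7: root Cb is the tonic; major seventh chord there is I7.
Cb7 is the secondary dominant of IV (dominant seventh chord on Cb): V7/IV.
Fbmaj7/Ab: major seventh chord on Fb = scale degree 4 → IV65.
Gb7: root Gb is the dominant; dominant seventh chord there is V7.
Cb has root Cb, degree 1 in Cb major, so I.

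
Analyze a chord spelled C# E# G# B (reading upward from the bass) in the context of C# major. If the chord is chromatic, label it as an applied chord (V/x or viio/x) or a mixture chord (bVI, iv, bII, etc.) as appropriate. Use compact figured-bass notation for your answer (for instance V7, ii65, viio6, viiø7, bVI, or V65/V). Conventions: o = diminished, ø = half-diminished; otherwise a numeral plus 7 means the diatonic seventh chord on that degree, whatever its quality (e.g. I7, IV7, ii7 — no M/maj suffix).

V7/IV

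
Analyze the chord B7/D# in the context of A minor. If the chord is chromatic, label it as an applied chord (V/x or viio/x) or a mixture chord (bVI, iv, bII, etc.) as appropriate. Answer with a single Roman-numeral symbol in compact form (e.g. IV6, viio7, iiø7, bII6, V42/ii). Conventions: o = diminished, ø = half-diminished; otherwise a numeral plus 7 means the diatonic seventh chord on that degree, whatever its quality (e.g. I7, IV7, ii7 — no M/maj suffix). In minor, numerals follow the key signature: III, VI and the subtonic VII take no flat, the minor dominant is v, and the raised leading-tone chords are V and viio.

V65/V

The pitches B-D#-F#-A form a dominant seventh chord rooted on B.
B is not a diatonic chord root with this quality in A minor, but it lies a perfect fifth above E (V), so the chord functions as an applied dominant of V.
With D# in the bass the chord is in first inversion, so the figured bass is 65.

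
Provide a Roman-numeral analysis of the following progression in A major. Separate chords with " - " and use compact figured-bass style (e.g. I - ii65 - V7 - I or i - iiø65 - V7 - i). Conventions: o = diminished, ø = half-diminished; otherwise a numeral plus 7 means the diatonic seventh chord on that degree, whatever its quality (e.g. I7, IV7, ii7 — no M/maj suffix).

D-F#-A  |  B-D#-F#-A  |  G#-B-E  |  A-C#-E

IV - V7/V - V6 - I

D-F#-A: major triad on D = scale degree 4 → IV.
B-D#-F#-A: chromatic; B is V of V, so V7/V.
G#-B-E: major triad on E = scale degree 5 → V6.
A-C#-E: major triad on A = scale degree 1 → I.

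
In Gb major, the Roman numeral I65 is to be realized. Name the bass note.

I in Gb major has root Gb; the chord is Gb-Bb-Db-F.
The figure 65 means first inversion — the third is in the bass.

Bb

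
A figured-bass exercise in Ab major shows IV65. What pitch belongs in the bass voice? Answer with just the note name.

F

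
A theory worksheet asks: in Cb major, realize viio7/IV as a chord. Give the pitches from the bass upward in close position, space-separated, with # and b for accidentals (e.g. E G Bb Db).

Eb Gb Bbb Dbb

The slash marks an applied leading-tone chord: viio of IV. In Cb major, IV is Fb, so the leading tone to it is Eb, a half step below.
Building a fully diminished seventh chord on Eb gives Eb-Gb-Bbb-Dbb.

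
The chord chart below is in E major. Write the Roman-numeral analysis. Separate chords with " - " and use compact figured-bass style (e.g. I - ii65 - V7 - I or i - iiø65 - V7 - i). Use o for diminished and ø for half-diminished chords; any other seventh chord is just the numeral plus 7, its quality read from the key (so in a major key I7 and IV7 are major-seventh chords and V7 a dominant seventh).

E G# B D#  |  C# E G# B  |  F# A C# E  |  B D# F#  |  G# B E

I7 - vi7 - ii7 - V - I6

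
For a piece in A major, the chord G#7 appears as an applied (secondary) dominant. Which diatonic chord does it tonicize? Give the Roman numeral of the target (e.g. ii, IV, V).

iii

The chord is a dominant seventh chord on G#.
A dominant resolves down a perfect fifth: G# → C#. In A major, C# is scale degree 3, i.e. iii.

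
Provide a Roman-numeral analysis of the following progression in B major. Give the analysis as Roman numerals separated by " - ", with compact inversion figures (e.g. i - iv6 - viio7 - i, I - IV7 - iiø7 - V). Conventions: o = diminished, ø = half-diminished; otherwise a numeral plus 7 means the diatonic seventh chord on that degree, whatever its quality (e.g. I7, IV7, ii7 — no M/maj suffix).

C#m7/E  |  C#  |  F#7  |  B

ii65 - V/V - V7 - I

C#m7/E has root C#, degree 2 in B major, so ii65.
C# is the secondary dominant of V (major triad on C#): V/V.
F#7: dominant seventh chord on F# = scale degree 5 → V7.
B: major triad on B = scale degree 1 → I.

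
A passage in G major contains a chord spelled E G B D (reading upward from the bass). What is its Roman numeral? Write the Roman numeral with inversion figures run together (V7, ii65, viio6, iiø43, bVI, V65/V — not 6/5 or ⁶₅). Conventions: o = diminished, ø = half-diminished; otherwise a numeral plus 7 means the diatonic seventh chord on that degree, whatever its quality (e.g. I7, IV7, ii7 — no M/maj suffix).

The pitches E-G-B-D form a minor seventh chord rooted on E.
E is scale degree 6 in G major, and a minor seventh chord on that degree is written vi7.

vi7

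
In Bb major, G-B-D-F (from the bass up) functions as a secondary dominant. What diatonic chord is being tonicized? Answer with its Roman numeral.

ii

The chord is a dominant seventh chord on G.
A dominant resolves down a perfect fifth: G → C. In Bb major, C is scale degree 2, i.e. ii.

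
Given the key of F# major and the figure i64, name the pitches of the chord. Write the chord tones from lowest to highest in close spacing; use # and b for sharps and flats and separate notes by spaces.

C# F# A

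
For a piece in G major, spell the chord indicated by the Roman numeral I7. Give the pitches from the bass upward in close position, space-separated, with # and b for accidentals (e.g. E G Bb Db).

G B D F#

The numeral's case and figure indicate a major seventh chord. In G major its root, the tonic, is G.
That chord is spelled G-B-D-F#.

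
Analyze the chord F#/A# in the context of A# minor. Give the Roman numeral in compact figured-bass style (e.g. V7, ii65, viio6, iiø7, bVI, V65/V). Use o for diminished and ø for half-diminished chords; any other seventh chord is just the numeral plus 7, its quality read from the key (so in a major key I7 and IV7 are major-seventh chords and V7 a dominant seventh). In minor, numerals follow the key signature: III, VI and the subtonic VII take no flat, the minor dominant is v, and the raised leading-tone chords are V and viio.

The pitches F#-A#-C# form a major triad rooted on F#.
In A# minor, F# is the submediant; the diatonic major triad there is VI.
With A# in the bass the chord is in first inversion, so the figured bass is 6.

VI6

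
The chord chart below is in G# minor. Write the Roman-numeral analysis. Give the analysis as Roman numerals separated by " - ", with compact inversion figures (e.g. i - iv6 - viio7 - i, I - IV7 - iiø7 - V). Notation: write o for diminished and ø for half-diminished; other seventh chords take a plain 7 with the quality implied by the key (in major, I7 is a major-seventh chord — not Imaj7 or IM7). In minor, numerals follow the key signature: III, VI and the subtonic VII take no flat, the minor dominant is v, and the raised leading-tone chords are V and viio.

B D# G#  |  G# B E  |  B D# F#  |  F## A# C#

B-D#-G# has root G#, degree 1 in G# minor, so i6.
G#-B-E: major triad on E = scale degree 6 → VI6.
B-D#-F# has root B, degree 3 in G# minor, so III.
F##-A#-C#: diminished triad on F## = scale degree 7 → viio.

i6 - VI6 - III - viio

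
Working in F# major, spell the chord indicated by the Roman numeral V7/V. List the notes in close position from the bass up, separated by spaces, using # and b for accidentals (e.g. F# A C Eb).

V7/V is a secondary dominant — the dominant seventh of V. V in F# major is C#, so the applied chord's root is G#, a perfect fifth above.
Building a dominant seventh chord on G# gives G#-B#-D#-F#.

G# B# D# F#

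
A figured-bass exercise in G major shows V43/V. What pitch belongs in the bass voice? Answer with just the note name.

E

The applied chord V43/V is rooted on A: A-C#-E-G.
The figure 43 means second inversion — the fifth is in the bass.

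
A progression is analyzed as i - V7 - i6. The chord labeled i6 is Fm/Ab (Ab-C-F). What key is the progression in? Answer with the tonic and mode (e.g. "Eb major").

F minor

i6 is given as Ab-C-F — a minor triad with root F.
If F is scale degree 1 and the mode makes that degree carry a minor triad, the tonic is F and the mode is minor.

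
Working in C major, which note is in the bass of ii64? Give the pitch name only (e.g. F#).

ii in C major has root D; the chord is D-F-A.
The figure 64 means second inversion — the fifth is in the bass.

A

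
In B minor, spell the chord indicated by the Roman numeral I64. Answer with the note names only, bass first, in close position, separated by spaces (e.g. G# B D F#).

I64 is the major tonic (Picardy third), borrowed from the parallel major. In B minor that root is B.
So the chord is B-D#-F#.
With the 64 figure the chord is in second inversion; from the bass F# upward in close position it reads F#-B-D#.

F# B D#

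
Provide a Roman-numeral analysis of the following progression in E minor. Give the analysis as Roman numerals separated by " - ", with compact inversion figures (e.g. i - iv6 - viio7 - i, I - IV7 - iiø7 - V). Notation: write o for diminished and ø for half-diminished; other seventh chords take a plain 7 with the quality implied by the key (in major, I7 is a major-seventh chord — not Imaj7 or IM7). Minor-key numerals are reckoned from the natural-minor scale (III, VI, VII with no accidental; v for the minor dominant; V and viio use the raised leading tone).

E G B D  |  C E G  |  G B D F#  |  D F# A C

i7 - VI - III7 - VII7

E-G-B-D has root E, degree 1 in E minor, so i7.
C-E-G has root C, degree 6 in E minor, so VI.
G-B-D-F#: root G is the mediant; major seventh chord there is III7.
D-F#-A-C: dominant seventh chord on D = scale degree 7 → VII7.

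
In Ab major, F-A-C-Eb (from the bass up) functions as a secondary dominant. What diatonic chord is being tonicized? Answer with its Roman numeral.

ii

The chord is a dominant seventh chord on F.
A dominant resolves down a perfect fifth: F → Bb. In Ab major, Bb is scale degree 2, i.e. ii.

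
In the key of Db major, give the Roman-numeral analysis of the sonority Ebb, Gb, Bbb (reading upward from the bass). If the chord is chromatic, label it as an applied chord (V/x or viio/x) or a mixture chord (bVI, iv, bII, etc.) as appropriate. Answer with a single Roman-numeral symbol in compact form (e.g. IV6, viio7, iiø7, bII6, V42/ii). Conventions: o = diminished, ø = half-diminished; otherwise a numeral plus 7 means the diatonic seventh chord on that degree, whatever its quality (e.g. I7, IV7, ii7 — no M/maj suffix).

bII

Stacked in thirds the chord is Ebb-Gb-Bbb: a major triad on Ebb.
Ebb is the lowered second degree of Db major (diatonic 2 would be Eb). This is the Neapolitan chord — a major triad on the lowered second degree.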